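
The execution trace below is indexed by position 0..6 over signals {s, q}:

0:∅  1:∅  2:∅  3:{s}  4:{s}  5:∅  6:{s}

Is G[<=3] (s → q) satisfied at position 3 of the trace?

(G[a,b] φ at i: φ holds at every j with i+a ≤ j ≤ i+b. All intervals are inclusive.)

No

Check (s → q) at every j in [3,6]:
  j=3: antecedent true; consequent false → ✗
  j=4: antecedent true; consequent false → ✗
  j=5: antecedent false → ✓
  j=6: antecedent true; consequent false → ✗
Fails at j=3 → formula fails.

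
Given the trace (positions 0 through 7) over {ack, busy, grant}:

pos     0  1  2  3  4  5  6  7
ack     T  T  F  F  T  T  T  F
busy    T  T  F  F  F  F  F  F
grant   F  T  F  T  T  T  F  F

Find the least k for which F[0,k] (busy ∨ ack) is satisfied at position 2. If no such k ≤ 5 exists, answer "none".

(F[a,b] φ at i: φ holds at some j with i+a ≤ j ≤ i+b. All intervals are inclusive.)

2

Scan j = 2,3,… for (busy ∨ ack):
  j=2: fails
  j=3: fails
  j=4: holds
First hit at j=4, so smallest k = 4-2 = 2.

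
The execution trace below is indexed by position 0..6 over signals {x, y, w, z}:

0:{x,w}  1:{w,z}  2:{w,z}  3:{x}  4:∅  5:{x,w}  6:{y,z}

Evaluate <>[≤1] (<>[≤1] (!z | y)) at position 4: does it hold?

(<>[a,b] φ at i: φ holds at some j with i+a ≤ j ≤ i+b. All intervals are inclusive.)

Check <>[≤1] (!z | y) at each j in [4,5]:
  j=4: holds (witness at 4)
  j=5: holds (witness at 5)
Found at j=4 → formula holds.

Holds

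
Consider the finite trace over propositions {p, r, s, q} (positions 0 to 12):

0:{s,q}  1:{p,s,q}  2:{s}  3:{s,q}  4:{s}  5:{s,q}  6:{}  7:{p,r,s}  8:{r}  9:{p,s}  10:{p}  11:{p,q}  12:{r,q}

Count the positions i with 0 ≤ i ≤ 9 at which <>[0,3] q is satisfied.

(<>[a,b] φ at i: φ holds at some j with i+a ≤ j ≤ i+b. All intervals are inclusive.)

8

Evaluate at each i in [0,9]:
  i=0: ✓ (witness j=0)
  i=1: ✓ (witness j=1)
  i=2: ✓ (witness j=3)
  i=3: ✓ (witness j=3)
  i=4: ✓ (witness j=5)
  i=5: ✓ (witness j=5)
  i=6: ✗ (none in [6,9])
  i=7: ✗ (none in [7,10])
  i=8: ✓ (witness j=11)
  i=9: ✓ (witness j=11)
Positions where it holds: {0, 1, 2, 3, 4, 5, 8, 9} → 8.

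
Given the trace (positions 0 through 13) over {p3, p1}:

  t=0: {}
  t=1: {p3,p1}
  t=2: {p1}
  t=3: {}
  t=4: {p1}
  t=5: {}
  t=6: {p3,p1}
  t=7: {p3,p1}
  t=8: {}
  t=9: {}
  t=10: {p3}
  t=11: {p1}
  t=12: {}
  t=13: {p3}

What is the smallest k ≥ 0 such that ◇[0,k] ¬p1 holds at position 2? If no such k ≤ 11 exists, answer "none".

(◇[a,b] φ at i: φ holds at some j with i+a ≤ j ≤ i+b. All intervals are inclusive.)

Scan j = 2,3,… for ¬p1:
  j=2: fails
  j=3: holds
First hit at j=3, so smallest k = 3-2 = 1.

1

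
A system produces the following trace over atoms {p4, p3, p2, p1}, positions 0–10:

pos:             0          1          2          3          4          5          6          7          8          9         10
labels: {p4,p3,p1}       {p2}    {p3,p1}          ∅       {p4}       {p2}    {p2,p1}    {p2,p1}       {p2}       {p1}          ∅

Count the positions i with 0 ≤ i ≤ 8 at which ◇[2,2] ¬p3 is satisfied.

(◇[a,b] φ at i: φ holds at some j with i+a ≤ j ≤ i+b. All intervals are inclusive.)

Evaluate at each i in [0,8]:
  i=0: ✗ (none in [2,2])
  i=1: ✓ (witness j=3)
  i=2: ✓ (witness j=4)
  i=3: ✓ (witness j=5)
  i=4: ✓ (witness j=6)
  i=5: ✓ (witness j=7)
  i=6: ✓ (witness j=8)
  i=7: ✓ (witness j=9)
  i=8: ✓ (witness j=10)
Positions where it holds: {1, 2, 3, 4, 5, 6, 7, 8} → 8.

8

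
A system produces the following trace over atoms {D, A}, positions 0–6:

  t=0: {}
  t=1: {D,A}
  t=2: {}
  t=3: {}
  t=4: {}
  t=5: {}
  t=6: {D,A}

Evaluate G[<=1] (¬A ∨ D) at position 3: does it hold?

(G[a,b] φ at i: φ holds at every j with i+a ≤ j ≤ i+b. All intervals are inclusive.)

Yes

Check (¬A ∨ D) at every j in [3,4]:
  j=3: true
  j=4: true
All positions satisfy it → formula holds.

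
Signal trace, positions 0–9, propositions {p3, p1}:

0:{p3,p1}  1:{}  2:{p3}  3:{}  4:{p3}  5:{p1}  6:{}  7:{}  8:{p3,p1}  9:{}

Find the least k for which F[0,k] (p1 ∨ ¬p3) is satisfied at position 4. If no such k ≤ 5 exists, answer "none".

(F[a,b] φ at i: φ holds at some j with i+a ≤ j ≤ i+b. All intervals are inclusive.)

Scan j = 4,5,… for (p1 ∨ ¬p3):
  j=4: fails
  j=5: holds
First hit at j=5, so smallest k = 5-4 = 1.

1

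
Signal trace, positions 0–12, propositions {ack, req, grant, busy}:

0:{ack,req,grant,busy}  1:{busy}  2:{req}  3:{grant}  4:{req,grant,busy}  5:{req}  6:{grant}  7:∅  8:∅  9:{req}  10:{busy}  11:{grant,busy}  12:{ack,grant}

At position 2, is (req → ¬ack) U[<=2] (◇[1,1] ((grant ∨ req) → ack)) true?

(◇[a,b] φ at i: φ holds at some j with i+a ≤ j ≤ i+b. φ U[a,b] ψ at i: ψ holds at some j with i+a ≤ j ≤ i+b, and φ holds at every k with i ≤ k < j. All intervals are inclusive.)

Need some j in [2,4] with ◇[1,1] ((grant ∨ req) → ack), and (req → ¬ack) at every k in [2,j-1].
  j=2: ◇[1,1] ((grant ∨ req) → ack) — fails (none in [3,3]).
  j=3: ◇[1,1] ((grant ∨ req) → ack) — fails (none in [4,4]).
  j=4: ◇[1,1] ((grant ∨ req) → ack) — fails (none in [5,5]).
No j in the window works → until fails.

Does not hold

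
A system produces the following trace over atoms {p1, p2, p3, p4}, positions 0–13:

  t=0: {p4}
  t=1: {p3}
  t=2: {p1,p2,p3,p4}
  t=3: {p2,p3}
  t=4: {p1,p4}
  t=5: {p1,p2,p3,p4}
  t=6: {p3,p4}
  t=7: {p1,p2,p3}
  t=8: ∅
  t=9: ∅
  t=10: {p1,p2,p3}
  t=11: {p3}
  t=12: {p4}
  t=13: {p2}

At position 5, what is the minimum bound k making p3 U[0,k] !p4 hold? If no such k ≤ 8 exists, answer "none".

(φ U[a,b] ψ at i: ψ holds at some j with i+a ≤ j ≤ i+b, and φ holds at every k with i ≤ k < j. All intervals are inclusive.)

2

Need earliest j ≥ 5 with !p4, and p3 at every k in [5,j-1].
  j=5: rhs fails.
  j=6: rhs fails.
  j=7: rhs holds; lhs holds on [5,6]. k = 2.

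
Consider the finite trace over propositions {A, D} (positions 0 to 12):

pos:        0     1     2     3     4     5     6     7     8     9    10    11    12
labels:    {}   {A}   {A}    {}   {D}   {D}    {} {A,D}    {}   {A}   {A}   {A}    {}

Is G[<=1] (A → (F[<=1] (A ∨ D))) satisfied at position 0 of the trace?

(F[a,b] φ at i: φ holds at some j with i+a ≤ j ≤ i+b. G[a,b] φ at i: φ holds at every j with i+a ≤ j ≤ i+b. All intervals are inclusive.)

Check (A → (F[<=1] (A ∨ D))) at every j in [0,1]:
  j=0: antecedent false → ✓
  j=1: antecedent true; consequent holds (witness at 1) → ✓
All positions satisfy it → formula holds.

True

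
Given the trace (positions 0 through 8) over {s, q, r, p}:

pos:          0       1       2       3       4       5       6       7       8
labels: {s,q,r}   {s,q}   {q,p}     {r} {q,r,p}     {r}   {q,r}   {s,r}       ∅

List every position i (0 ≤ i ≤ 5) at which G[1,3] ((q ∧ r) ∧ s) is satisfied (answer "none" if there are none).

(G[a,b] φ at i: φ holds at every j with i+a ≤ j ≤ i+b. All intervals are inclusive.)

none

Evaluate at each i in [0,5]:
  i=0: ✗ (fails at j=1)
  i=1: ✗ (fails at j=2)
  i=2: ✗ (fails at j=3)
  i=3: ✗ (fails at j=4)
  i=4: ✗ (fails at j=5)
  i=5: ✗ (fails at j=6)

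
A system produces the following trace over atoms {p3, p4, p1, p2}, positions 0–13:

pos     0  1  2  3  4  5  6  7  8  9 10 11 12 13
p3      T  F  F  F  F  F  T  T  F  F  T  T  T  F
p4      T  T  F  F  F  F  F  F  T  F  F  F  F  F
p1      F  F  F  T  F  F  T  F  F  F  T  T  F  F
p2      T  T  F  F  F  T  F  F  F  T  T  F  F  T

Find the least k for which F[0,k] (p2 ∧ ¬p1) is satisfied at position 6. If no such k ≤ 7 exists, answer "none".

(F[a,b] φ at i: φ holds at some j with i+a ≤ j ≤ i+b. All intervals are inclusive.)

Scan j = 6,7,… for (p2 ∧ ¬p1):
  j=6: fails
  j=7: fails
  j=8: fails
  j=9: holds
First hit at j=9, so smallest k = 9-6 = 3.

3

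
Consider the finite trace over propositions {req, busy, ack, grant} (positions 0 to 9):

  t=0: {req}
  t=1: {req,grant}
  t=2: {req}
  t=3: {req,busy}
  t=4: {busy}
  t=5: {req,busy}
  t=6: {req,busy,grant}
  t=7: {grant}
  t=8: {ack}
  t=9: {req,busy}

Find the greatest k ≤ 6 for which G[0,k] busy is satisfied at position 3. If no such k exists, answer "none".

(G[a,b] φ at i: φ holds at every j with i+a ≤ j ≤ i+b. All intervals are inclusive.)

busy must hold from j=3 onward; find where it first fails.
  j=3: holds
  j=4: holds
  j=5: holds
  j=6: holds
  j=7: fails
Holds on [3,6], so largest k = 3.

3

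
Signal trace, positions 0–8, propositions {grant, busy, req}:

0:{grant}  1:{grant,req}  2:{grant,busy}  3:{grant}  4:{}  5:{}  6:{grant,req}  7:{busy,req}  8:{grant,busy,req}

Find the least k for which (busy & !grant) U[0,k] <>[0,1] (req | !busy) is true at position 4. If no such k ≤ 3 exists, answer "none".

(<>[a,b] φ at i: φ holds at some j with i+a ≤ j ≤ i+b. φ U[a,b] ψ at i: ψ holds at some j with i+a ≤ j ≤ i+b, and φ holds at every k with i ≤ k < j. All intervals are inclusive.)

0

Need earliest j ≥ 4 with <>[0,1] (req | !busy), and (busy & !grant) at every k in [4,j-1].
  j=4: rhs holds (empty prefix). k = 0.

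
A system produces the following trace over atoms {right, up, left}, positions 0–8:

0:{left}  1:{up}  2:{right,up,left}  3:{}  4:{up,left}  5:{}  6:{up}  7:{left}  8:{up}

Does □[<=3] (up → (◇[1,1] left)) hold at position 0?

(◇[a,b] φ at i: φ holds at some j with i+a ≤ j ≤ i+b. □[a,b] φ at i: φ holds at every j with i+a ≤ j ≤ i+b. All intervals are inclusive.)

Check (up → (◇[1,1] left)) at every j in [0,3]:
  j=0: antecedent false → ✓
  j=1: antecedent true; consequent holds (witness at 2) → ✓
  j=2: antecedent true; consequent fails (none in [3,3]) → ✗
  j=3: antecedent false → ✓
Fails at j=2 → formula fails.

False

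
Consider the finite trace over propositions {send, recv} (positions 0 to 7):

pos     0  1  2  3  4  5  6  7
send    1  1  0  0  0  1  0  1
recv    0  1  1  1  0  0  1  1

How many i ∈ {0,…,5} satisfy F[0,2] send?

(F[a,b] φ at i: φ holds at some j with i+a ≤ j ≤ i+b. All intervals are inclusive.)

Evaluate at each i in [0,5]:
  i=0: ✓ (witness j=0)
  i=1: ✓ (witness j=1)
  i=2: ✗ (none in [2,4])
  i=3: ✓ (witness j=5)
  i=4: ✓ (witness j=5)
  i=5: ✓ (witness j=5)
Positions where it holds: {0, 1, 3, 4, 5} → 5.

5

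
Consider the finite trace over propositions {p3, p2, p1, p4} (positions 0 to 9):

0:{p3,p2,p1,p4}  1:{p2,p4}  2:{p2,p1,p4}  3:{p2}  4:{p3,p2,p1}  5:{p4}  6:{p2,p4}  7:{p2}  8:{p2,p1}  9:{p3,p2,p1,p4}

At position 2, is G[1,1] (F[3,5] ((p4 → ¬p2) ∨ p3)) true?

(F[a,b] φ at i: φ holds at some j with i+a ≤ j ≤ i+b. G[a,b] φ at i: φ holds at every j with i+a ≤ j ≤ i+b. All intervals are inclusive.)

Check F[3,5] ((p4 → ¬p2) ∨ p3) at every j in [3,3]:
  j=3: holds (witness at 7)
All positions satisfy it → formula holds.

Yes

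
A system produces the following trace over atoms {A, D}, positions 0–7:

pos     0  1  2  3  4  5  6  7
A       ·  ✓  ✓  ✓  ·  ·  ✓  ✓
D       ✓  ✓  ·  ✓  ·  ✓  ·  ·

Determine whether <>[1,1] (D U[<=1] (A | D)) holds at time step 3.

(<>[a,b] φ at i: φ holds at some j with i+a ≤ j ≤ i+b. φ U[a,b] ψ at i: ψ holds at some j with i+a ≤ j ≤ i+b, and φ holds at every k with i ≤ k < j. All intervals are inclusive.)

Does not hold

Check (D U[<=1] (A | D)) at each j in [4,4]:
  j=4: fails
No position in the window satisfies it → formula fails.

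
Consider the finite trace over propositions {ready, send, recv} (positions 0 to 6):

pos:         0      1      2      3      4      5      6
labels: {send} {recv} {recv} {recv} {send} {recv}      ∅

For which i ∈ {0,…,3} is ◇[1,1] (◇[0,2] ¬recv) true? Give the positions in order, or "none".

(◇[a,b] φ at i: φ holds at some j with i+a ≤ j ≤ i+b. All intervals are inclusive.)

1, 2, 3

Evaluate at each i in [0,3]:
  i=0: ✗ (none in [1,1])
  i=1: ✓ (witness j=2)
  i=2: ✓ (witness j=3)
  i=3: ✓ (witness j=4)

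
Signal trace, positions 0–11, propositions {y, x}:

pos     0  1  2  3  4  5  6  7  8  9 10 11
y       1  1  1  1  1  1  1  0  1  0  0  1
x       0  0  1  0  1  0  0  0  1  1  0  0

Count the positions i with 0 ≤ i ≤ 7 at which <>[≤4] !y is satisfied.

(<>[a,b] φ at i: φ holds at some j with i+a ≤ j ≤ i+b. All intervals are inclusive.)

Evaluate at each i in [0,7]:
  i=0: ✗ (none in [0,4])
  i=1: ✗ (none in [1,5])
  i=2: ✗ (none in [2,6])
  i=3: ✓ (witness j=7)
  i=4: ✓ (witness j=7)
  i=5: ✓ (witness j=7)
  i=6: ✓ (witness j=7)
  i=7: ✓ (witness j=7)
Positions where it holds: {3, 4, 5, 6, 7} → 5.

5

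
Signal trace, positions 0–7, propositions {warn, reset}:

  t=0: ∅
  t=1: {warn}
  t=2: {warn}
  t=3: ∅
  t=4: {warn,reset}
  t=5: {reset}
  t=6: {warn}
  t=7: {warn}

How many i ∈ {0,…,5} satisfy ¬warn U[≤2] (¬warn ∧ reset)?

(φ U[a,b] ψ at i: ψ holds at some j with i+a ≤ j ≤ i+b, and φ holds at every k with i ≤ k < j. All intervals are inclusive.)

1

Evaluate at each i in [0,5]:
  i=0: ✗ (no rhs in [0,2])
  i=1: ✗ (no rhs in [1,3])
  i=2: ✗ (no rhs in [2,4])
  i=3: ✗ (lhs fails at k=4 before rhs at j=5)
  i=4: ✗ (lhs fails at k=4 before rhs at j=5)
  i=5: ✓ (rhs at j=5)
Positions where it holds: {5} → 1.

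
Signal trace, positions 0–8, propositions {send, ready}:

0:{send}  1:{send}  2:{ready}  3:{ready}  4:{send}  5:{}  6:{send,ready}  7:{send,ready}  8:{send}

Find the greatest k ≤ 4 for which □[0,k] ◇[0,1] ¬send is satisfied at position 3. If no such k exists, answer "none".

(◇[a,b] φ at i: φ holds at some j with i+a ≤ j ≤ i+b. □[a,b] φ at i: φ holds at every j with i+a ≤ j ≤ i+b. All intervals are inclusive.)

◇[0,1] ¬send must hold from j=3 onward; find where it first fails.
  j=3: holds
  j=4: holds
  j=5: holds
  j=6: fails
Holds on [3,5], so largest k = 2.

2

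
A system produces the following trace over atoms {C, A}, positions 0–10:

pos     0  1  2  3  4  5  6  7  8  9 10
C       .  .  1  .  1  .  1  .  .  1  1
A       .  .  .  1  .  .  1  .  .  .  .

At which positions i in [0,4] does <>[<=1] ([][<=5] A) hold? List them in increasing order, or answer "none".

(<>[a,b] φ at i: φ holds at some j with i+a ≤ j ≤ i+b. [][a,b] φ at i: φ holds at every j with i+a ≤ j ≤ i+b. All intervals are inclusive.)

Evaluate at each i in [0,4]:
  i=0: ✗ (none in [0,1])
  i=1: ✗ (none in [1,2])
  i=2: ✗ (none in [2,3])
  i=3: ✗ (none in [3,4])
  i=4: ✗ (none in [4,5])

none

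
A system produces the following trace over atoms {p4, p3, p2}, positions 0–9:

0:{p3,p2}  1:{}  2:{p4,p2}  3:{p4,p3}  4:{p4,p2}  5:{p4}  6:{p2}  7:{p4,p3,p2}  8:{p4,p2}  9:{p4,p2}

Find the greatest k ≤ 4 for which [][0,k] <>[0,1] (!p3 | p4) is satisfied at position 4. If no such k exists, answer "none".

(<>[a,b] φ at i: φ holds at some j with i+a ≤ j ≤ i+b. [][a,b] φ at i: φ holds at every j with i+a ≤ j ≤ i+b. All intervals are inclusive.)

4

<>[0,1] (!p3 | p4) must hold from j=4 onward; find where it first fails.
  j=4: holds
  j=5: holds
  j=6: holds
  j=7: holds
  j=8: holds
Holds through j=8; largest k = 4.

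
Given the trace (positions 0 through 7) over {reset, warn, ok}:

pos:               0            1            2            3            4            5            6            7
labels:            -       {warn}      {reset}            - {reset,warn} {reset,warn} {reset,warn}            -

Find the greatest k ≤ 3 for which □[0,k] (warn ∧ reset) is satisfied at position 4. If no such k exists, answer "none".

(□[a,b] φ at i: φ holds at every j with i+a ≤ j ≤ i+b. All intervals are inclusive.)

(warn ∧ reset) must hold from j=4 onward; find where it first fails.
  j=4: holds
  j=5: holds
  j=6: holds
  j=7: fails
Holds on [4,6], so largest k = 2.

2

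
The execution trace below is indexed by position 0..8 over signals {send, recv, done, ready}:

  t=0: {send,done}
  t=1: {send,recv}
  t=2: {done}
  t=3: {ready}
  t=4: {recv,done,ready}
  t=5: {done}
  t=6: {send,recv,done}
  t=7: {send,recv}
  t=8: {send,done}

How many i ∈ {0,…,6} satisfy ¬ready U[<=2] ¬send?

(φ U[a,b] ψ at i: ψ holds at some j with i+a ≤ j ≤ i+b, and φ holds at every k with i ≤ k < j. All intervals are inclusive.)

Evaluate at each i in [0,6]:
  i=0: ✓ (rhs at j=2; lhs holds on [0,1])
  i=1: ✓ (rhs at j=2; lhs holds on [1,1])
  i=2: ✓ (rhs at j=2)
  i=3: ✓ (rhs at j=3)
  i=4: ✓ (rhs at j=4)
  i=5: ✓ (rhs at j=5)
  i=6: ✗ (no rhs in [6,8])
Positions where it holds: {0, 1, 2, 3, 4, 5} → 6.

6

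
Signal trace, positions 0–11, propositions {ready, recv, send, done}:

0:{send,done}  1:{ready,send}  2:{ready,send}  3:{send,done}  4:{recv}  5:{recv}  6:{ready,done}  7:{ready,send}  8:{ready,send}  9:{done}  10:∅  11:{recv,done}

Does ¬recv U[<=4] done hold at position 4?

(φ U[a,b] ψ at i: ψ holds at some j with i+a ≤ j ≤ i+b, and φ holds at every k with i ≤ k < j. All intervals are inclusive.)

Need some j in [4,8] with done, and ¬recv at every k in [4,j-1].
  j=4: done false.
  j=5: done false.
  j=6: done holds, but ¬recv fails at k=4 → not this j.
  j=7: done false.
  j=8: done false.
No j in the window works → until fails.

Does not hold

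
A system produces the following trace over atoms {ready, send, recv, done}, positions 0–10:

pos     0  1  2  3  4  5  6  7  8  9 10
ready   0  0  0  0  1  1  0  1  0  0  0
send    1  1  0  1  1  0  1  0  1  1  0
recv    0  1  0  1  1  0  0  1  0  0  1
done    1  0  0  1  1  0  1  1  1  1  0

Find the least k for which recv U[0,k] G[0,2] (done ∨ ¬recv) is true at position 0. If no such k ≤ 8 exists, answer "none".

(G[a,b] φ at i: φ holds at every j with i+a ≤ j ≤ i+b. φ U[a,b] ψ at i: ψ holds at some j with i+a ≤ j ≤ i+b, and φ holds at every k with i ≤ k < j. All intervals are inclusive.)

Need earliest j ≥ 0 with G[0,2] (done ∨ ¬recv), and recv at every k in [0,j-1].
  j=0: rhs fails.
  j=1: rhs fails.
  j=2: rhs holds but lhs fails at k=0.
  j=3: rhs holds but lhs fails at k=0.
  j=4: rhs holds but lhs fails at k=0.
  j=5: rhs holds but lhs fails at k=0.
  j=6: rhs holds but lhs fails at k=0.
  j=7: rhs holds but lhs fails at k=0.
  j=8: rhs fails.
No witness within the range → none.

none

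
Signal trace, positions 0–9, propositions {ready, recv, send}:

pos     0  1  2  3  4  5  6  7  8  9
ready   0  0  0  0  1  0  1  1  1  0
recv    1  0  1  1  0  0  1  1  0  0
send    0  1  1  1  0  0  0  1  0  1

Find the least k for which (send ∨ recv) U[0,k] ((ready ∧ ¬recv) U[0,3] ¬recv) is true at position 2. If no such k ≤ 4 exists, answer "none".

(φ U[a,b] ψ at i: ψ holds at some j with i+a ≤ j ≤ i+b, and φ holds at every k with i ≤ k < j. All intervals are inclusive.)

2

Need earliest j ≥ 2 with ((ready ∧ ¬recv) U[0,3] ¬recv), and (send ∨ recv) at every k in [2,j-1].
  j=2: rhs fails.
  j=3: rhs fails.
  j=4: rhs holds; lhs holds on [2,3]. k = 2.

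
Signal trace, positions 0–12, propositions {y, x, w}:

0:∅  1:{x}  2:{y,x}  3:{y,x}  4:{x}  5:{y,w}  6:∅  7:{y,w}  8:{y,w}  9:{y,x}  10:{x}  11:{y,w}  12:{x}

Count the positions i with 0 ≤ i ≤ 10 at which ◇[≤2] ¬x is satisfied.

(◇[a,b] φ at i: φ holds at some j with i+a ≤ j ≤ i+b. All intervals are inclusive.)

9

Evaluate at each i in [0,10]:
  i=0: ✓ (witness j=0)
  i=1: ✗ (none in [1,3])
  i=2: ✗ (none in [2,4])
  i=3: ✓ (witness j=5)
  i=4: ✓ (witness j=5)
  i=5: ✓ (witness j=5)
  i=6: ✓ (witness j=6)
  i=7: ✓ (witness j=7)
  i=8: ✓ (witness j=8)
  i=9: ✓ (witness j=11)
  i=10: ✓ (witness j=11)
Positions where it holds: {0, 3, 4, 5, 6, 7, 8, 9, 10} → 9.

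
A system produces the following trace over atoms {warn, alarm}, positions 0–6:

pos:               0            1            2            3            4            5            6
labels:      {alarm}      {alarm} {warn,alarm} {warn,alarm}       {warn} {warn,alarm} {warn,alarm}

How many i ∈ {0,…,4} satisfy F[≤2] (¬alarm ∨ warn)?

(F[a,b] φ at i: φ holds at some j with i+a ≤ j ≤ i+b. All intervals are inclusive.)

Evaluate at each i in [0,4]:
  i=0: ✓ (witness j=2)
  i=1: ✓ (witness j=2)
  i=2: ✓ (witness j=2)
  i=3: ✓ (witness j=3)
  i=4: ✓ (witness j=4)
Positions where it holds: {0, 1, 2, 3, 4} → 5.

5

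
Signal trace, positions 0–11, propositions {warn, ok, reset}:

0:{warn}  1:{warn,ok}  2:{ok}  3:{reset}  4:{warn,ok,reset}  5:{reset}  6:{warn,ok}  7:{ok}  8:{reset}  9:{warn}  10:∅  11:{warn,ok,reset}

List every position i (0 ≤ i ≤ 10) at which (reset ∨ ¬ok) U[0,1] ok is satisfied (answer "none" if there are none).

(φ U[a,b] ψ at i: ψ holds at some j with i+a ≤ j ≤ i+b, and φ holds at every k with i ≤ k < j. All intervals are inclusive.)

Evaluate at each i in [0,10]:
  i=0: ✓ (rhs at j=1; lhs holds on [0,0])
  i=1: ✓ (rhs at j=1)
  i=2: ✓ (rhs at j=2)
  i=3: ✓ (rhs at j=4; lhs holds on [3,3])
  i=4: ✓ (rhs at j=4)
  i=5: ✓ (rhs at j=6; lhs holds on [5,5])
  i=6: ✓ (rhs at j=6)
  i=7: ✓ (rhs at j=7)
  i=8: ✗ (no rhs in [8,9])
  i=9: ✗ (no rhs in [9,10])
  i=10: ✓ (rhs at j=11; lhs holds on [10,10])

0, 1, 2, 3, 4, 5, 6, 7, 10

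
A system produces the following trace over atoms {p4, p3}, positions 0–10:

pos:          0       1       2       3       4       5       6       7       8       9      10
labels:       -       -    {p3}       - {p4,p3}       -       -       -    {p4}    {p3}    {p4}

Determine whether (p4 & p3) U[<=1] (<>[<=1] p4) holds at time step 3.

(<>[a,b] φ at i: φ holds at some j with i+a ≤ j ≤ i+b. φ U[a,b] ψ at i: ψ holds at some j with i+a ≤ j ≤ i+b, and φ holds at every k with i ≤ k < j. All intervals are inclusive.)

Yes

Need some j in [3,4] with <>[<=1] p4, and (p4 & p3) at every k in [3,j-1].
  j=3: <>[<=1] p4 holds; no prefix to check → satisfied.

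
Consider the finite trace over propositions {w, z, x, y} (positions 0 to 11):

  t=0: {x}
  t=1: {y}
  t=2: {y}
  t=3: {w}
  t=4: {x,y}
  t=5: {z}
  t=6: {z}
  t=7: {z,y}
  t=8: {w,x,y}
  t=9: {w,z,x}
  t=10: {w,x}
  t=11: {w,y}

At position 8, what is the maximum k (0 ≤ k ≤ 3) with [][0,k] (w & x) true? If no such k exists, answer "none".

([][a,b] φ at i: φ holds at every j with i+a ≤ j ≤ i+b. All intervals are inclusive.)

(w & x) must hold from j=8 onward; find where it first fails.
  j=8: holds
  j=9: holds
  j=10: holds
  j=11: fails
Holds on [8,10], so largest k = 2.

2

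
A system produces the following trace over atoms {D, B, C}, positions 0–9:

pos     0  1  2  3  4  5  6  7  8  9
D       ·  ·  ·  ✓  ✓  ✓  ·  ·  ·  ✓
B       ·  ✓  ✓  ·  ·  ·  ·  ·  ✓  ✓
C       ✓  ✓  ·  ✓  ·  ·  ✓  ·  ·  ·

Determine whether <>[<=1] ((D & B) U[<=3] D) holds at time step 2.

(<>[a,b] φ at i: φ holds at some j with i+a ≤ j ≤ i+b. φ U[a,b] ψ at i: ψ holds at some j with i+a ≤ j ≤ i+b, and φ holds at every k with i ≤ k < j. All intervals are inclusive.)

Yes

Check ((D & B) U[<=3] D) at each j in [2,3]:
  j=2: fails
  j=3: holds
Found at j=3 → formula holds.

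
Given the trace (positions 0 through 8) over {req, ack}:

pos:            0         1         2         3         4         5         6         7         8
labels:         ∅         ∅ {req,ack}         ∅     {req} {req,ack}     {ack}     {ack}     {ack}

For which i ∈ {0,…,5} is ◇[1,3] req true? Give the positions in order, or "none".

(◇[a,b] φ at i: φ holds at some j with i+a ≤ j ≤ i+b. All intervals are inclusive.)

Evaluate at each i in [0,5]:
  i=0: ✓ (witness j=2)
  i=1: ✓ (witness j=2)
  i=2: ✓ (witness j=4)
  i=3: ✓ (witness j=4)
  i=4: ✓ (witness j=5)
  i=5: ✗ (none in [6,8])

0, 1, 2, 3, 4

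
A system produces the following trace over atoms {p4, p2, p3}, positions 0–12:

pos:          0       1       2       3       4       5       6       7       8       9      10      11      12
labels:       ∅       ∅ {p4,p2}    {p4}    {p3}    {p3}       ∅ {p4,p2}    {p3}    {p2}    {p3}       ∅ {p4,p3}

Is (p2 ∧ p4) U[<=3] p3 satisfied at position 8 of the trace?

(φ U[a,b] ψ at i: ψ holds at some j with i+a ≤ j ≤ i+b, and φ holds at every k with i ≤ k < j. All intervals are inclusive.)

True

Need some j in [8,11] with p3, and (p2 ∧ p4) at every k in [8,j-1].
  j=8: p3 holds; no prefix to check → satisfied.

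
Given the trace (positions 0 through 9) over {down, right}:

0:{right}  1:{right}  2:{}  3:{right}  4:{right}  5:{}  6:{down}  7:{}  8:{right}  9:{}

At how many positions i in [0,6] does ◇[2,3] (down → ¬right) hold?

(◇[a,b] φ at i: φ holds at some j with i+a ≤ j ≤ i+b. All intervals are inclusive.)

7

Evaluate at each i in [0,6]:
  i=0: ✓ (witness j=2)
  i=1: ✓ (witness j=3)
  i=2: ✓ (witness j=4)
  i=3: ✓ (witness j=5)
  i=4: ✓ (witness j=6)
  i=5: ✓ (witness j=7)
  i=6: ✓ (witness j=8)
Positions where it holds: {0, 1, 2, 3, 4, 5, 6} → 7.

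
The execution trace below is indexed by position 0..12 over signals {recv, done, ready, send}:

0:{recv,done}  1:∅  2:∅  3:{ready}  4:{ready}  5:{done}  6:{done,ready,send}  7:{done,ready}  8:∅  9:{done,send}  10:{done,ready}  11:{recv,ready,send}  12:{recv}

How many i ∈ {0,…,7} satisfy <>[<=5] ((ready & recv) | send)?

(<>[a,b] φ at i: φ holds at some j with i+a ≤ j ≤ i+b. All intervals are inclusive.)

7

Evaluate at each i in [0,7]:
  i=0: ✗ (none in [0,5])
  i=1: ✓ (witness j=6)
  i=2: ✓ (witness j=6)
  i=3: ✓ (witness j=6)
  i=4: ✓ (witness j=6)
  i=5: ✓ (witness j=6)
  i=6: ✓ (witness j=6)
  i=7: ✓ (witness j=9)
Positions where it holds: {1, 2, 3, 4, 5, 6, 7} → 7.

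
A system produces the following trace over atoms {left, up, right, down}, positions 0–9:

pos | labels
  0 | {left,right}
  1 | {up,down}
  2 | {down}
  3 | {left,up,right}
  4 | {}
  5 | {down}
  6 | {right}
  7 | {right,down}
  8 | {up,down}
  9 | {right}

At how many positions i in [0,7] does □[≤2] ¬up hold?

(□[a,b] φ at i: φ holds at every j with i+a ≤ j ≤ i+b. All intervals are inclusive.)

2

Evaluate at each i in [0,7]:
  i=0: ✗ (fails at j=1)
  i=1: ✗ (fails at j=1)
  i=2: ✗ (fails at j=3)
  i=3: ✗ (fails at j=3)
  i=4: ✓ (all of [4,6])
  i=5: ✓ (all of [5,7])
  i=6: ✗ (fails at j=8)
  i=7: ✗ (fails at j=8)
Positions where it holds: {4, 5} → 2.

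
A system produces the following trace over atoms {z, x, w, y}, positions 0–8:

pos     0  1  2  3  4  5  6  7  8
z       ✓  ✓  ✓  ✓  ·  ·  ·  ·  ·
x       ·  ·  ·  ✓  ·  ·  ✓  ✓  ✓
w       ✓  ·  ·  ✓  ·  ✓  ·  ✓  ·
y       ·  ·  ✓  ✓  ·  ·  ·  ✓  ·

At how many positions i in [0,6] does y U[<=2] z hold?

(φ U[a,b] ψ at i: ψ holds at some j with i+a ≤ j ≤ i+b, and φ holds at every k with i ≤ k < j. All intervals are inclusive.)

4

Evaluate at each i in [0,6]:
  i=0: ✓ (rhs at j=0)
  i=1: ✓ (rhs at j=1)
  i=2: ✓ (rhs at j=2)
  i=3: ✓ (rhs at j=3)
  i=4: ✗ (no rhs in [4,6])
  i=5: ✗ (no rhs in [5,7])
  i=6: ✗ (no rhs in [6,8])
Positions where it holds: {0, 1, 2, 3} → 4.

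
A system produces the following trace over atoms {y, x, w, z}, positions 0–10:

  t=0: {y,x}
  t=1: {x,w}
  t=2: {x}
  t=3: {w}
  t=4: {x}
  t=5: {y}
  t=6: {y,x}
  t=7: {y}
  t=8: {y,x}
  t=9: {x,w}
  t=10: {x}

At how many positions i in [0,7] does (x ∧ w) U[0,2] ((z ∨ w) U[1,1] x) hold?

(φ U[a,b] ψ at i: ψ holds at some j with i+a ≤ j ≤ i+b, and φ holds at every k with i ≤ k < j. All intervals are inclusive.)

2

Evaluate at each i in [0,7]:
  i=0: ✗ (lhs fails at k=0 before rhs at j=1)
  i=1: ✓ (rhs at j=1)
  i=2: ✗ (lhs fails at k=2 before rhs at j=3)
  i=3: ✓ (rhs at j=3)
  i=4: ✗ (no rhs in [4,6])
  i=5: ✗ (no rhs in [5,7])
  i=6: ✗ (no rhs in [6,8])
  i=7: ✗ (lhs fails at k=7 before rhs at j=9)
Positions where it holds: {1, 3} → 2.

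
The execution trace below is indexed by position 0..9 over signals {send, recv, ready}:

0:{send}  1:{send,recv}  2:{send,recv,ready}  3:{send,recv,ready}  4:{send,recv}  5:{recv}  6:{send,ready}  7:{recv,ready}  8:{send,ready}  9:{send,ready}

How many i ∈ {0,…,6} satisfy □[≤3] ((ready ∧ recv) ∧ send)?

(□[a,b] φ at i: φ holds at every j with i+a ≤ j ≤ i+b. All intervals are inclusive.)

Evaluate at each i in [0,6]:
  i=0: ✗ (fails at j=0)
  i=1: ✗ (fails at j=1)
  i=2: ✗ (fails at j=4)
  i=3: ✗ (fails at j=4)
  i=4: ✗ (fails at j=4)
  i=5: ✗ (fails at j=5)
  i=6: ✗ (fails at j=6)
Positions where it holds: {} → 0.

0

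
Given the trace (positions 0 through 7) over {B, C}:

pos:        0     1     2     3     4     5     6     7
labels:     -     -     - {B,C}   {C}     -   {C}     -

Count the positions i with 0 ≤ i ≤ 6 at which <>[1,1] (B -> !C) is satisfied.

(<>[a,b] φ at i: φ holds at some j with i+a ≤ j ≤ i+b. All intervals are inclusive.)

6

Evaluate at each i in [0,6]:
  i=0: ✓ (witness j=1)
  i=1: ✓ (witness j=2)
  i=2: ✗ (none in [3,3])
  i=3: ✓ (witness j=4)
  i=4: ✓ (witness j=5)
  i=5: ✓ (witness j=6)
  i=6: ✓ (witness j=7)
Positions where it holds: {0, 1, 3, 4, 5, 6} → 6.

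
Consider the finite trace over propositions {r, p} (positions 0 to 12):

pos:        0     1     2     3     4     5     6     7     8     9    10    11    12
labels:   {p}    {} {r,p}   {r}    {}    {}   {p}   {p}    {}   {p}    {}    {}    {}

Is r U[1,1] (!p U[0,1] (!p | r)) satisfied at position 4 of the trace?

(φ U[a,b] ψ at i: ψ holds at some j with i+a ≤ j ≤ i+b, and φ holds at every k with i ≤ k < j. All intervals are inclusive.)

Does not hold

Need some j in [5,5] with (!p U[0,1] (!p | r)), and r at every k in [4,j-1].
  j=5: (!p U[0,1] (!p | r)) holds, but r fails at k=4 → not this j.
No j in the window works → until fails.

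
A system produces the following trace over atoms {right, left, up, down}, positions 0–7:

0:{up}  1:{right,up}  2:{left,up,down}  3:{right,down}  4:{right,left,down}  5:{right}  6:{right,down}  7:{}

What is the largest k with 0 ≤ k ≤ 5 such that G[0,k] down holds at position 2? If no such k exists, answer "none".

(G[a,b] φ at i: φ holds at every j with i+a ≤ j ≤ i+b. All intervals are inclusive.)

down must hold from j=2 onward; find where it first fails.
  j=2: holds
  j=3: holds
  j=4: holds
  j=5: fails
Holds on [2,4], so largest k = 2.

2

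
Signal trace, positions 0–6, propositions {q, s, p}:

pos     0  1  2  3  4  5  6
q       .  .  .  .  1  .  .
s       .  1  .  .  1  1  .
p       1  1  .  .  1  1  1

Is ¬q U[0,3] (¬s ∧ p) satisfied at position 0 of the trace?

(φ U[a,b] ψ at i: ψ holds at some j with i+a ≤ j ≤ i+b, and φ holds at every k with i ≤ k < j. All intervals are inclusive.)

Need some j in [0,3] with (¬s ∧ p), and ¬q at every k in [0,j-1].
  j=0: (¬s ∧ p) holds; no prefix to check → satisfied.

Yes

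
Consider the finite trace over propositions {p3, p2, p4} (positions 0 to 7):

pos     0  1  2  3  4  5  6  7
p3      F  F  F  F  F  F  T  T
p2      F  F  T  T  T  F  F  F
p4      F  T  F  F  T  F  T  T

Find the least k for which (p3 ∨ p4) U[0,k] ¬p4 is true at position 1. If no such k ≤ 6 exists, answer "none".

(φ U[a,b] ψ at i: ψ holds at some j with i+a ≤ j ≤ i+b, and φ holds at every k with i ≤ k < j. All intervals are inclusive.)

1

Need earliest j ≥ 1 with ¬p4, and (p3 ∨ p4) at every k in [1,j-1].
  j=1: rhs fails.
  j=2: rhs holds; lhs holds on [1,1]. k = 1.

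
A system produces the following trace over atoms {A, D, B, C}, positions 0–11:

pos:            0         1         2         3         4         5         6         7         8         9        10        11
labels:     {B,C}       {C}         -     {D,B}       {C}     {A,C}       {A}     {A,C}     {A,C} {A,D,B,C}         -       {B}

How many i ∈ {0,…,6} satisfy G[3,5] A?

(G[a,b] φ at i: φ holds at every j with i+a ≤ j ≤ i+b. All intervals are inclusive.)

3

Evaluate at each i in [0,6]:
  i=0: ✗ (fails at j=3)
  i=1: ✗ (fails at j=4)
  i=2: ✓ (all of [5,7])
  i=3: ✓ (all of [6,8])
  i=4: ✓ (all of [7,9])
  i=5: ✗ (fails at j=10)
  i=6: ✗ (fails at j=10)
Positions where it holds: {2, 3, 4} → 3.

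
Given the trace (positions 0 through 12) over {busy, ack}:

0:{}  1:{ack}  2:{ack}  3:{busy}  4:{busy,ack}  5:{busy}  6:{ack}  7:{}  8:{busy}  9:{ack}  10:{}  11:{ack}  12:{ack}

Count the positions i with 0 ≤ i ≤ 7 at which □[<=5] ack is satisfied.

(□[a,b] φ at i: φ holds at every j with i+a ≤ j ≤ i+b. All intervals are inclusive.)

0

Evaluate at each i in [0,7]:
  i=0: ✗ (fails at j=0)
  i=1: ✗ (fails at j=3)
  i=2: ✗ (fails at j=3)
  i=3: ✗ (fails at j=3)
  i=4: ✗ (fails at j=5)
  i=5: ✗ (fails at j=5)
  i=6: ✗ (fails at j=7)
  i=7: ✗ (fails at j=7)
Positions where it holds: {} → 0.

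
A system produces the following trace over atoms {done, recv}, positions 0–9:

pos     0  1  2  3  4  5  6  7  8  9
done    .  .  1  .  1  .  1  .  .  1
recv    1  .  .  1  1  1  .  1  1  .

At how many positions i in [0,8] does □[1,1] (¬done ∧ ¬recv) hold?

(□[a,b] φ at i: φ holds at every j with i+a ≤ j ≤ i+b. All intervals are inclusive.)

1

Evaluate at each i in [0,8]:
  i=0: ✓ (all of [1,1])
  i=1: ✗ (fails at j=2)
  i=2: ✗ (fails at j=3)
  i=3: ✗ (fails at j=4)
  i=4: ✗ (fails at j=5)
  i=5: ✗ (fails at j=6)
  i=6: ✗ (fails at j=7)
  i=7: ✗ (fails at j=8)
  i=8: ✗ (fails at j=9)
Positions where it holds: {0} → 1.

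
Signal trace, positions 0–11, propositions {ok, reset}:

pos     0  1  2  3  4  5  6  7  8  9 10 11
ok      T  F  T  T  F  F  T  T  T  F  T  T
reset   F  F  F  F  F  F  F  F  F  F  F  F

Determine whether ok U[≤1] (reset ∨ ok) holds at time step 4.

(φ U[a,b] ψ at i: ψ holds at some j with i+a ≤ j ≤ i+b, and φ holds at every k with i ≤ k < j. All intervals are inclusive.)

Does not hold

Need some j in [4,5] with (reset ∨ ok), and ok at every k in [4,j-1].
  j=4: (reset ∨ ok) false.
  j=5: (reset ∨ ok) false.
No j in the window works → until fails.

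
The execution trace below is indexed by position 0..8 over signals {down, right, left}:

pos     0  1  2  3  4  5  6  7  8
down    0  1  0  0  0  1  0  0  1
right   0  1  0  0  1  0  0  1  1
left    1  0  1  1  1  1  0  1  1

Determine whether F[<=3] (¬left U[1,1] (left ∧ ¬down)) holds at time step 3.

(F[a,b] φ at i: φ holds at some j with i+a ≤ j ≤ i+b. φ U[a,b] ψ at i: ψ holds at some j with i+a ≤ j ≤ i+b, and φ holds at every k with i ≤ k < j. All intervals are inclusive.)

Check (¬left U[1,1] (left ∧ ¬down)) at each j in [3,6]:
  j=3: fails
  j=4: fails
  j=5: fails
  j=6: holds
Found at j=6 → formula holds.

Holds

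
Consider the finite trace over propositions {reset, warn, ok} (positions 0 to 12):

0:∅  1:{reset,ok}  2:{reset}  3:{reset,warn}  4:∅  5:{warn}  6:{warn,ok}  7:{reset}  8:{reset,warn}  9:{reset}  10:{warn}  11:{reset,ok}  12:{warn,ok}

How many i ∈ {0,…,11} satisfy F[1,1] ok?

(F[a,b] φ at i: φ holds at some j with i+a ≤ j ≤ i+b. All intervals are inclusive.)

Evaluate at each i in [0,11]:
  i=0: ✓ (witness j=1)
  i=1: ✗ (none in [2,2])
  i=2: ✗ (none in [3,3])
  i=3: ✗ (none in [4,4])
  i=4: ✗ (none in [5,5])
  i=5: ✓ (witness j=6)
  i=6: ✗ (none in [7,7])
  i=7: ✗ (none in [8,8])
  i=8: ✗ (none in [9,9])
  i=9: ✗ (none in [10,10])
  i=10: ✓ (witness j=11)
  i=11: ✓ (witness j=12)
Positions where it holds: {0, 5, 10, 11} → 4.

4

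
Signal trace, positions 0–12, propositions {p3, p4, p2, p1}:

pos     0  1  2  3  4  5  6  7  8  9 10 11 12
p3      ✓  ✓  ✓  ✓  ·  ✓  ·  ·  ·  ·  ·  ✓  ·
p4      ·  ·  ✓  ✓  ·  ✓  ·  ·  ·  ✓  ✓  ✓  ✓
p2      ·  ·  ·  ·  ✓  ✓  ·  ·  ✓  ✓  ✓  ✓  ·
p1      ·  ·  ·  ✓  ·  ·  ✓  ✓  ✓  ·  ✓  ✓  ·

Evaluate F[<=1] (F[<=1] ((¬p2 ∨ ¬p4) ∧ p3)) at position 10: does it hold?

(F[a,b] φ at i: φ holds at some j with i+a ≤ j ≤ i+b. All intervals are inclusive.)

No

Check F[<=1] ((¬p2 ∨ ¬p4) ∧ p3) at each j in [10,11]:
  j=10: fails (none in [10,11])
  j=11: fails (none in [11,12])
No position in the window satisfies it → formula fails.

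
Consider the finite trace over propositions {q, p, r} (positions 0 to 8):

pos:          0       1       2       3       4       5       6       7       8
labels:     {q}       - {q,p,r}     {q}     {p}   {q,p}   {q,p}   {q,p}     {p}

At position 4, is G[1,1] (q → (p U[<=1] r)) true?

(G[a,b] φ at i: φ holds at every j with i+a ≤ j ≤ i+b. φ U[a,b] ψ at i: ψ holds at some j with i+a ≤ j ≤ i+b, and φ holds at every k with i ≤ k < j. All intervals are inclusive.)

Check (q → (p U[<=1] r)) at every j in [5,5]:
  j=5: antecedent true; consequent fails → ✗
Fails at j=5 → formula fails.

Does not hold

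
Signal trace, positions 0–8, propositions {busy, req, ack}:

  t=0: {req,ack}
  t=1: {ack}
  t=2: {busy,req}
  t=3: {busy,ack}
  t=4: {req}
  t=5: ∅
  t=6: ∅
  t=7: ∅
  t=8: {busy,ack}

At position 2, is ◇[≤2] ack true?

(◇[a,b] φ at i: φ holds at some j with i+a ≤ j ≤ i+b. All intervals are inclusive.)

Check ack at each j in [2,4]:
  j=2: false
  j=3: true
  j=4: false
Found at j=3 → formula holds.

True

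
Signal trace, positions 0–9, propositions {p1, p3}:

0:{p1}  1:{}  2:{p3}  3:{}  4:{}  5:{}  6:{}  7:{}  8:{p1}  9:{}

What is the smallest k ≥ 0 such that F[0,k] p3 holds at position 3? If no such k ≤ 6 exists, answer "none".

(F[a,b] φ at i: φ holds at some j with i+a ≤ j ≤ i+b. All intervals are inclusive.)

none

Scan j = 3,4,… for p3:
  j=3: fails
  j=4: fails
  j=5: fails
  j=6: fails
  j=7: fails
  j=8: fails
  j=9: fails
No j in [3,9] satisfies it → none.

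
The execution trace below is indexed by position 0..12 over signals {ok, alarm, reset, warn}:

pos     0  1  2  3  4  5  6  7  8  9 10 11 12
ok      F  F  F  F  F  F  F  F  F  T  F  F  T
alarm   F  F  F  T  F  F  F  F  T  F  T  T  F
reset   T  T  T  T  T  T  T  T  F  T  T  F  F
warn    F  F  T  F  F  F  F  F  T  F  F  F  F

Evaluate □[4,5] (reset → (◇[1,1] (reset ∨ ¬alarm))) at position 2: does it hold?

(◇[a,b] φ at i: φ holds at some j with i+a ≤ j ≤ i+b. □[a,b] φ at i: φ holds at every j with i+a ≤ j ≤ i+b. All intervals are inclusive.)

Check (reset → (◇[1,1] (reset ∨ ¬alarm))) at every j in [6,7]:
  j=6: antecedent true; consequent holds (witness at 7) → ✓
  j=7: antecedent true; consequent fails (none in [8,8]) → ✗
Fails at j=7 → formula fails.

No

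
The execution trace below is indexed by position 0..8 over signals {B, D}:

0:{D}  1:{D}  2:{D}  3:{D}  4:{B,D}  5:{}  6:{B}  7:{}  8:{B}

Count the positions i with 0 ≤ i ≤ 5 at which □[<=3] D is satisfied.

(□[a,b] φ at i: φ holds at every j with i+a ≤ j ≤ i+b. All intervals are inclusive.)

2

Evaluate at each i in [0,5]:
  i=0: ✓ (all of [0,3])
  i=1: ✓ (all of [1,4])
  i=2: ✗ (fails at j=5)
  i=3: ✗ (fails at j=5)
  i=4: ✗ (fails at j=5)
  i=5: ✗ (fails at j=5)
Positions where it holds: {0, 1} → 2.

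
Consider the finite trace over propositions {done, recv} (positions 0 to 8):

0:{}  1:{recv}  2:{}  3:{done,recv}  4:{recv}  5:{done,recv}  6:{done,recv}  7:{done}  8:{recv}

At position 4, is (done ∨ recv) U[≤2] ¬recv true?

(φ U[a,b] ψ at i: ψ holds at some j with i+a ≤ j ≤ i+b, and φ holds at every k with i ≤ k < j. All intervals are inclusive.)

False

Need some j in [4,6] with ¬recv, and (done ∨ recv) at every k in [4,j-1].
  j=4: ¬recv false.
  j=5: ¬recv false.
  j=6: ¬recv false.
No j in the window works → until fails.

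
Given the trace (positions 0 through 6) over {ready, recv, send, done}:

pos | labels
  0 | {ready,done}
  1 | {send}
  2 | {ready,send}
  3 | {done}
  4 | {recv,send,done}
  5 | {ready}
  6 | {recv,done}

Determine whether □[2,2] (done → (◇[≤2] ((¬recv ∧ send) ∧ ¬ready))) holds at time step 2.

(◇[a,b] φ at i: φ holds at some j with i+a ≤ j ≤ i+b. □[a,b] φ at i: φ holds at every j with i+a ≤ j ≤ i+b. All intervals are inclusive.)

False

Check (done → (◇[≤2] ((¬recv ∧ send) ∧ ¬ready))) at every j in [4,4]:
  j=4: antecedent true; consequent fails (none in [4,6]) → ✗
Fails at j=4 → formula fails.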